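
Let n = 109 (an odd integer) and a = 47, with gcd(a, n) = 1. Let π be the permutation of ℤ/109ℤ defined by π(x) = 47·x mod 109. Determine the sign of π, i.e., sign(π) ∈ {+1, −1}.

-1

Orbit of 83 under x↦47x: [83, 86, 9, 96, 43, 59, 48]… (length divides ord_109(47)).
π_47 has 2 disjoint cycles with lengths [108, 1] on {0,…,108}.
2 cycles on 109: each ℓ→(−1)^(ℓ−1), product (−1)^107 = -1.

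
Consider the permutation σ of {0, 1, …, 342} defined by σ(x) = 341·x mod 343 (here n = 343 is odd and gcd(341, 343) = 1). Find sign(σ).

-1

Start at x=114: 114 → 115 → 113 → 117 → 109 → 125 → 93 → … (one orbit).
Decompose π into cycles: lengths [294, 42, 6, 1] (4 cycles, including the fixed point 0).
Σ(ℓ_i−1) = 343−4 = 339; sign = (−1)^339 = -1.
Zolotarev: (341|343) = -1, matching the cycle-count sign.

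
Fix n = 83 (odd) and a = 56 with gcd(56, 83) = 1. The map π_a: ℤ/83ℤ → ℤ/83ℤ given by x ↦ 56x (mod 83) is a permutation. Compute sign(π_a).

Orbit of 19 under x↦56x: [19, 68, 73, 21, 14, 37, 80]… (length divides ord_83(56)).
Cycle type of π: 82 + 1; total 2 cycles.
83 − 2 = 81 transpositions; sign(π) = (−1)^81 = -1.
(56|83)_J = -1 (Zolotarev's lemma cross-check).

-1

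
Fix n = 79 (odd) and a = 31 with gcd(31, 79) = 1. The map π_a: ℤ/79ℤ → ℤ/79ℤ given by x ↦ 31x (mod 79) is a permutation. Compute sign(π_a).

+1

Orbit of 20 under x↦31x: [20, 67, 23, 2, 62, 26, 16]… (length divides ord_79(31)).
Cycle type of π: 39×2 + 1; total 3 cycles.
sign(π) = (−1)^{n − #cycles} = (−1)^{79−3} = (−1)^76 = +1.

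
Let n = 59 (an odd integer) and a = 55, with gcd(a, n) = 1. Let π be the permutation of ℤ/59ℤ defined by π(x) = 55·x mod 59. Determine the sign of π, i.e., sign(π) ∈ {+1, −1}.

-1

Trace 53: π^k(53) = [53, 24, 22, 30, 57, 8, 27] for k=0..6.
2 cycles of lengths [58, 1].
Σ(ℓ_i−1) = 59−2 = 57; sign = (−1)^57 = -1.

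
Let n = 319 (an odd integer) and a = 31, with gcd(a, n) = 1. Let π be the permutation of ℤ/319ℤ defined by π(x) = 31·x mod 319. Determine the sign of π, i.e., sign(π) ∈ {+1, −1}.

Trace 229: π^k(229) = [229, 81, 278, 5, 155, 20, 301] for k=0..6.
6 cycles of lengths [140, 140, 28, 5, 5, 1].
sign(π) = (−1)^{n − #cycles} = (−1)^{319−6} = (−1)^313 = -1.

-1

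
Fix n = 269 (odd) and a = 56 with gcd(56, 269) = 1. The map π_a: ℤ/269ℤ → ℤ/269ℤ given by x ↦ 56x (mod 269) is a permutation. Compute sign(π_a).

Start at x=246: 246 → 57 → 233 → 136 → 84 → 131 → 73 → … (one orbit).
3 cycles of lengths [134, 134, 1].
3 cycles on 269: each ℓ→(−1)^(ℓ−1), product (−1)^266 = +1.

+1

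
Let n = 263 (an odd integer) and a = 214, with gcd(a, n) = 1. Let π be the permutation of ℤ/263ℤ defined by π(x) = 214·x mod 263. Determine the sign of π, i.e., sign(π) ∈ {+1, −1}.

-1

Trace 159: π^k(159) = [159, 99, 146, 210, 230, 39, 193] for k=0..6.
The orbit structure of x ↦ 214x mod 263: 2 orbits of sizes [262, 1].
2 cycles on 263: each ℓ→(−1)^(ℓ−1), product (−1)^261 = -1.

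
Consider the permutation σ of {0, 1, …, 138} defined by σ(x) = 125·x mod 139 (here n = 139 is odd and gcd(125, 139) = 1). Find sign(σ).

Orbit of 100 under x↦125x: [100, 129, 1, 125, 57, 36, 52]… (length divides ord_139(125)).
π_125 has 7 disjoint cycles with lengths [23, 23, 23, 23, 23, 23, 1] on {0,…,138}.
n − c = 139 − 7 = 132; sign = (−1)^132 = +1.

+1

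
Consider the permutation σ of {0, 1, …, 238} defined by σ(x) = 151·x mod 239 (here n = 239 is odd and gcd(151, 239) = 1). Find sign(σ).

Trace 148: π^k(148) = [148, 121, 107, 144, 234, 201, 237] for k=0..6.
The orbit structure of x ↦ 151x mod 239: 2 orbits of sizes [238, 1].
239 − 2 = 237 transpositions; sign(π) = (−1)^237 = -1.

-1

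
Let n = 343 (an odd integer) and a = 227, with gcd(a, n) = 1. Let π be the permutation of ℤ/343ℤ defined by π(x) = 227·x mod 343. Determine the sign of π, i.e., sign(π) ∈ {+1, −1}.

Trace 293: π^k(293) = [293, 312, 166, 295, 80, 324, 146] for k=0..6.
The orbit structure of x ↦ 227x mod 343: 16 orbits of sizes [42, 42, 42, 42, 42, 42, 42, 6, 6, 6, 6, 6, 6, 6, 6, 1].
sign(π) = (−1)^{n − #cycles} = (−1)^{343−16} = (−1)^327 = -1.
Check: (227/343) = -1 by Zolotarev.

-1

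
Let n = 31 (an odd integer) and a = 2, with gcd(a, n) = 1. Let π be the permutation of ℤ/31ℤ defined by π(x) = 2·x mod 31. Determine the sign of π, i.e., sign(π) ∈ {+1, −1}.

+1

Orbit of 8 under x↦2x: [8, 16, 1, 2, 4]… (length divides ord_31(2)).
7 cycles of lengths [5, 5, 5, 5, 5, 5, 1].
sign(π) = (−1)^{n − #cycles} = (−1)^{31−7} = (−1)^24 = +1.
(2|31)_J = +1 (Zolotarev's lemma cross-check).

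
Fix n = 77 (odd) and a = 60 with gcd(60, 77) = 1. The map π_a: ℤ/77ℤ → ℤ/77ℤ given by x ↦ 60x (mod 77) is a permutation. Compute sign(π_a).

+1

Orbit of 23 under x↦60x: [23, 71, 25, 37, 64, 67, 16]… (length divides ord_77(60)).
9 cycles of lengths [15, 15, 15, 15, 5, 5, 3, 3, 1].
sign(π) = (−1)^{n − #cycles} = (−1)^{77−9} = (−1)^68 = +1.
The Jacobi symbol (60|77) = +1 (Zolotarev) agrees.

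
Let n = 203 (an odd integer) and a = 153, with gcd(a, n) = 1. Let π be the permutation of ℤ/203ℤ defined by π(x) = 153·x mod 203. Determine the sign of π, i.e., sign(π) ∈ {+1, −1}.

+1

Start at x=78: 78 → 160 → 120 → 90 → 169 → 76 → 57 → … (one orbit).
11 cycles of lengths [28, 28, 28, 28, 28, 28, 28, 2, 2, 2, 1].
203 − 11 = 192 transpositions; sign(π) = (−1)^192 = +1.
Via Zolotarev, sign(π_{153}) = (153|203) = +1.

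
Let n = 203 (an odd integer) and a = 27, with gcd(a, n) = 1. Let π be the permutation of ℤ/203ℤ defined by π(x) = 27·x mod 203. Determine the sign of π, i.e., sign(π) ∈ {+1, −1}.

Trace 55: π^k(55) = [55, 64, 104, 169, 97, 183, 69] for k=0..6.
11 cycles of lengths [28, 28, 28, 28, 28, 28, 28, 2, 2, 2, 1].
11 cycles on 203: each ℓ→(−1)^(ℓ−1), product (−1)^192 = +1.
(27|203)_J = +1 (Zolotarev's lemma cross-check).

+1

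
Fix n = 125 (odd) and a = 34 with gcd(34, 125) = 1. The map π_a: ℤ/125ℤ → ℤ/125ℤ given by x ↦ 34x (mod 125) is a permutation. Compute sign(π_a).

+1

Orbit of 74 under x↦34x: [74, 16, 44, 121, 114, 1, 34]… (length divides ord_125(34)).
Cycle type of π: 50×2 + 10×2 + 2×2 + 1; total 7 cycles.
sign(π) = (−1)^{n − #cycles} = (−1)^{125−7} = (−1)^118 = +1.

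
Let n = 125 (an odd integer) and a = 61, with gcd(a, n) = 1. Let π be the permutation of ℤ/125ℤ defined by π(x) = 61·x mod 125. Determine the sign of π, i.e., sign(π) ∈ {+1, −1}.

Trace 56: π^k(56) = [56, 41, 1, 61, 96, 106, 91] for k=0..6.
The orbit structure of x ↦ 61x mod 125: 13 orbits of sizes [25, 25, 25, 25, 5, 5, 5, 5, 1, 1, 1, 1, 1].
n − c = 125 − 13 = 112; sign = (−1)^112 = +1.
Check: (61/125) = +1 by Zolotarev.

+1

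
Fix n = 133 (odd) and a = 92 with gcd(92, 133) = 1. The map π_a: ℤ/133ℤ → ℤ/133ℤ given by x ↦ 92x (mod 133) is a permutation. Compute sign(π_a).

Trace 120: π^k(120) = [120, 1, 92, 85, 106, 43, 99] for k=0..6.
Decompose π into cycles: lengths [9, 9, 9, 9, 9, 9, 9, 9, 9, 9, 9, 9, 9, 9, 1, 1, 1, 1, 1, 1, 1] (21 cycles, including the fixed point 0).
21 cycles on 133: each ℓ→(−1)^(ℓ−1), product (−1)^112 = +1.

+1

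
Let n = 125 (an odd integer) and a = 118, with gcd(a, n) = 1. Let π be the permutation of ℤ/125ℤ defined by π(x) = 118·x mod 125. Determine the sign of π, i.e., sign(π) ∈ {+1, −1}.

Orbit of 74 under x↦118x: [74, 107, 1, 118, 49, 32, 26]… (length divides ord_125(118)).
The orbit structure of x ↦ 118x mod 125: 12 orbits of sizes [20, 20, 20, 20, 20, 4, 4, 4, 4, 4, 4, 1].
n − c = 125 − 12 = 113; sign = (−1)^113 = -1.

-1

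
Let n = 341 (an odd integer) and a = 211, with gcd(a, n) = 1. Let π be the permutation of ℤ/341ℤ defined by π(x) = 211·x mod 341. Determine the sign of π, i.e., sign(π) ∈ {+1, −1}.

-1

Trace 160: π^k(160) = [160, 1, 211, 191, 63, 335, 98] for k=0..6.
Cycle type of π: 30×10 + 10 + 3×10 + 1; total 22 cycles.
22 cycles on 341: each ℓ→(−1)^(ℓ−1), product (−1)^319 = -1.
(211|341)_J = -1 (Zolotarev's lemma cross-check).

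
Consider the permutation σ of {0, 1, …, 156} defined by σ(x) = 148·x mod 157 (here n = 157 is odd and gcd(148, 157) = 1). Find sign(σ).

Trace 109: π^k(109) = [109, 118, 37, 138, 14, 31, 35] for k=0..6.
3 cycles of lengths [78, 78, 1].
sign(π) = (−1)^{n − #cycles} = (−1)^{157−3} = (−1)^154 = +1.

+1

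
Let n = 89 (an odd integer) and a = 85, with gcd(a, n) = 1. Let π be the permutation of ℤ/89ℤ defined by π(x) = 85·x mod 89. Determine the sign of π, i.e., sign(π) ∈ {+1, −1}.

Trace 1: π^k(1) = [1, 85, 16, 25, 78, 44, 2] for k=0..6.
π_85 has 5 disjoint cycles with lengths [22, 22, 22, 22, 1] on {0,…,88}.
n − c = 89 − 5 = 84; sign = (−1)^84 = +1.
(85|89)_J = +1 (Zolotarev's lemma cross-check).

+1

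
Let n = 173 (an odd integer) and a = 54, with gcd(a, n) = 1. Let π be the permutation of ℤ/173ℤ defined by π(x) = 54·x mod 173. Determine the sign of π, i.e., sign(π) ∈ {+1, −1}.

+1

Orbit of 29 under x↦54x: [29, 9, 140, 121, 133, 89, 135]… (length divides ord_173(54)).
Decompose π into cycles: lengths [86, 86, 1] (3 cycles, including the fixed point 0).
n − c = 173 − 3 = 170; sign = (−1)^170 = +1.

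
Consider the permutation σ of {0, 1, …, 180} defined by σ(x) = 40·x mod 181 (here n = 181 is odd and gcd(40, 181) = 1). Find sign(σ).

-1

Start at x=145: 145 → 8 → 139 → 130 → 132 → 31 → 154 → … (one orbit).
Decompose π into cycles: lengths [60, 60, 60, 1] (4 cycles, including the fixed point 0).
Σ(ℓ_i−1) = 181−4 = 177; sign = (−1)^177 = -1.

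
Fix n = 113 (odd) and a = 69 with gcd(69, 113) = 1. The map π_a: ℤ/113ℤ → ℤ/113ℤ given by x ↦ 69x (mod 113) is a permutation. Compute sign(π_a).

+1

Orbit of 18 under x↦69x: [18, 112, 44, 98, 95, 1, 69]… (length divides ord_113(69)).
Cycle type of π: 8×14 + 1; total 15 cycles.
Σ(ℓ_i−1) = 113−15 = 98; sign = (−1)^98 = +1.
The Jacobi symbol (69|113) = +1 (Zolotarev) agrees.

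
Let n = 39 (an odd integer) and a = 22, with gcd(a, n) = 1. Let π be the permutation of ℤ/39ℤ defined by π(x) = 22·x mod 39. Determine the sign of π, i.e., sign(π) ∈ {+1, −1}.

Trace 22: π^k(22) = [22, 16, 1] for k=0..2.
The orbit structure of x ↦ 22x mod 39: 15 orbits of sizes [3, 3, 3, 3, 3, 3, 3, 3, 3, 3, 3, 3, 1, 1, 1].
39 − 15 = 24 transpositions; sign(π) = (−1)^24 = +1.
Zolotarev: (22|39) = +1, matching the cycle-count sign.

+1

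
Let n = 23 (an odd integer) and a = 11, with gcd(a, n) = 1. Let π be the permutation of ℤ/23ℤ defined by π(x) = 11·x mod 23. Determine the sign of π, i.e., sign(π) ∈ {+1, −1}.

Start at x=10: 10 → 18 → 14 → 16 → 15 → 4 → 21 → … (one orbit).
Cycle type of π: 22 + 1; total 2 cycles.
2 cycles on 23: each ℓ→(−1)^(ℓ−1), product (−1)^21 = -1.
Check: (11/23) = -1 by Zolotarev.

-1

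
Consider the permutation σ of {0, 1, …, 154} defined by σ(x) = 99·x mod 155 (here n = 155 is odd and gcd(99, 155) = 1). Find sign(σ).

-1

Orbit of 99 under x↦99x: [99, 36, 154, 56, 119, 1]… (length divides ord_155(99)).
π_99 has 28 disjoint cycles with lengths [6, 6, 6, 6, 6, 6, 6, 6, 6, 6, 6, 6, 6, 6, 6, 6, 6, 6, 6, 6, 6, 6, 6, 6, 6, 2, 2, 1] on {0,…,154}.
28 cycles on 155: each ℓ→(−1)^(ℓ−1), product (−1)^127 = -1.
The Jacobi symbol (99|155) = -1 (Zolotarev) agrees.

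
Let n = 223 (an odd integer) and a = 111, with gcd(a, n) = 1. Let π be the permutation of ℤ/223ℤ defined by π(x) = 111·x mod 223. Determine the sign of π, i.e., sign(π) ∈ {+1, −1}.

-1

Trace 33: π^k(33) = [33, 95, 64, 191, 16, 215, 4] for k=0..6.
4 cycles of lengths [74, 74, 74, 1].
Σ(ℓ_i−1) = 223−4 = 219; sign = (−1)^219 = -1.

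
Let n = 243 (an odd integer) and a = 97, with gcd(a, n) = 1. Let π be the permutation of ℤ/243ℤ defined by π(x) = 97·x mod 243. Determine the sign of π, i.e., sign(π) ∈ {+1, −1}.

+1

Trace 130: π^k(130) = [130, 217, 151, 67, 181, 61, 85] for k=0..6.
11 cycles of lengths [81, 81, 27, 27, 9, 9, 3, 3, 1, 1, 1].
11 cycles on 243: each ℓ→(−1)^(ℓ−1), product (−1)^232 = +1.
Check: (97/243) = +1 by Zolotarev.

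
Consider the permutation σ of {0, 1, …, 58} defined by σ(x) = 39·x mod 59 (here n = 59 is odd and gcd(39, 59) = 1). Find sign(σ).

-1

Orbit of 14 under x↦39x: [14, 15, 54, 41, 6, 57, 40]… (length divides ord_59(39)).
Cycle type of π: 58 + 1; total 2 cycles.
59 − 2 = 57 transpositions; sign(π) = (−1)^57 = -1.
Check: (39/59) = -1 by Zolotarev.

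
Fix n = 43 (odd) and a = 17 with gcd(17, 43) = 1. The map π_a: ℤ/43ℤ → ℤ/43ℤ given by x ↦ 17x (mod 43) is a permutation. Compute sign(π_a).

+1

Orbit of 9 under x↦17x: [9, 24, 21, 13, 6, 16, 14]… (length divides ord_43(17)).
π_17 has 3 disjoint cycles with lengths [21, 21, 1] on {0,…,42}.
43 − 3 = 40 transpositions; sign(π) = (−1)^40 = +1.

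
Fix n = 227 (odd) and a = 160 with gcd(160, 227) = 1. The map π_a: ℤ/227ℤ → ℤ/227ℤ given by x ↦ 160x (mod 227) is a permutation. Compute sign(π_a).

+1

Trace 136: π^k(136) = [136, 195, 101, 43, 70, 77, 62] for k=0..6.
Cycle lengths of π_160 on ℤ/227ℤ: [113, 113, 1]; 3 cycles in total.
sign(π) = (−1)^{n − #cycles} = (−1)^{227−3} = (−1)^224 = +1.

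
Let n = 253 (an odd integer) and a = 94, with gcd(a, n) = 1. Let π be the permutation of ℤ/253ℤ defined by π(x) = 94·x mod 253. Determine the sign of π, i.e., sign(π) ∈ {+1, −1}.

-1

Orbit of 1 under x↦94x: [1, 94, 234, 238, 108, 32, 225]… (length divides ord_253(94)).
6 cycles of lengths [110, 110, 11, 11, 10, 1].
sign(π) = (−1)^{n − #cycles} = (−1)^{253−6} = (−1)^247 = -1.
(94|253)_J = -1 (Zolotarev's lemma cross-check).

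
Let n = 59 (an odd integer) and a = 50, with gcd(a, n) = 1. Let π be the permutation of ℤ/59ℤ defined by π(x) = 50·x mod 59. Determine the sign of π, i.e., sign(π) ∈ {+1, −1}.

-1

Trace 6: π^k(6) = [6, 5, 14, 51, 13, 1, 50] for k=0..6.
Cycle lengths of π_50 on ℤ/59ℤ: [58, 1]; 2 cycles in total.
n − c = 59 − 2 = 57; sign = (−1)^57 = -1.
The Jacobi symbol (50|59) = -1 (Zolotarev) agrees.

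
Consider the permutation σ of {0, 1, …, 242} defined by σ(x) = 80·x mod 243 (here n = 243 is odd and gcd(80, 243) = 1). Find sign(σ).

Trace 163: π^k(163) = [163, 161, 1, 80, 82, 242] for k=0..5.
68 cycles of lengths [6, 6, 6, 6, 6, 6, 6, 6, 6, 6, 6, 6, 6, 6, 6, 6, 6, 6, 6, 6, 6, 6, 6, 6, 6, 6, 6, 2, 2, 2, 2, 2, 2, 2, 2, 2, 2, 2, 2, 2, 2, 2, 2, 2, 2, 2, 2, 2, 2, 2, 2, 2, 2, 2, 2, 2, 2, 2, 2, 2, 2, 2, 2, 2, 2, 2, 2, 1].
sign(π) = (−1)^{n − #cycles} = (−1)^{243−68} = (−1)^175 = -1.
(80|243)_J = -1 (Zolotarev's lemma cross-check).

-1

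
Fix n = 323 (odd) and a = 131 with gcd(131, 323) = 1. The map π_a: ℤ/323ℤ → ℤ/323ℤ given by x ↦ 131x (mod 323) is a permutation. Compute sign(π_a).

-1

Trace 273: π^k(273) = [273, 233, 161, 96, 302, 156, 87] for k=0..6.
Cycle type of π: 144×2 + 16 + 9×2 + 1; total 6 cycles.
6 cycles on 323: each ℓ→(−1)^(ℓ−1), product (−1)^317 = -1.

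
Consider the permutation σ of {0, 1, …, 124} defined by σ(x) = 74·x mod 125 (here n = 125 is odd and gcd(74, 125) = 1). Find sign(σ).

+1

Trace 74: π^k(74) = [74, 101, 99, 76, 124, 51, 24] for k=0..6.
π_74 has 23 disjoint cycles with lengths [10, 10, 10, 10, 10, 10, 10, 10, 10, 10, 2, 2, 2, 2, 2, 2, 2, 2, 2, 2, 2, 2, 1] on {0,…,124}.
23 cycles on 125: each ℓ→(−1)^(ℓ−1), product (−1)^102 = +1.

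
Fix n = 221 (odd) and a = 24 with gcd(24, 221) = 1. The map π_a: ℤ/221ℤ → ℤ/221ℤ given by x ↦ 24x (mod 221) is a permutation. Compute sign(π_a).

Trace 177: π^k(177) = [177, 49, 71, 157, 11, 43, 148] for k=0..6.
7 cycles of lengths [48, 48, 48, 48, 16, 12, 1].
sign(π) = (−1)^{n − #cycles} = (−1)^{221−7} = (−1)^214 = +1.
(24|221)_J = +1 (Zolotarev's lemma cross-check).

+1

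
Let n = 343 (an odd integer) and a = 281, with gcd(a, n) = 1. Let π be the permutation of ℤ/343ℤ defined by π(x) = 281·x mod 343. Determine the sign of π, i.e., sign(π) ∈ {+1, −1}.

+1

Trace 260: π^k(260) = [260, 1, 281, 71, 57, 239, 274] for k=0..6.
Cycle lengths of π_281 on ℤ/343ℤ: [49, 49, 49, 49, 49, 49, 7, 7, 7, 7, 7, 7, 1, 1, 1, 1, 1, 1, 1]; 19 cycles in total.
19 cycles on 343: each ℓ→(−1)^(ℓ−1), product (−1)^324 = +1.
Zolotarev: (281|343) = +1, matching the cycle-count sign.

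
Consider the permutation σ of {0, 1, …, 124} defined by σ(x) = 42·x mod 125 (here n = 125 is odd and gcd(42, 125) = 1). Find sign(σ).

Orbit of 83 under x↦42x: [83, 111, 37, 54, 18, 6, 2]… (length divides ord_125(42)).
π_42 has 4 disjoint cycles with lengths [100, 20, 4, 1] on {0,…,124}.
sign(π) = (−1)^{n − #cycles} = (−1)^{125−4} = (−1)^121 = -1.

-1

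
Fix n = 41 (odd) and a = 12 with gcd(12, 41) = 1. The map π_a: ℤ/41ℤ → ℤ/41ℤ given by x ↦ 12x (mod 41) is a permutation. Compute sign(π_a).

Start at x=34: 34 → 39 → 17 → 40 → 29 → 20 → 35 → … (one orbit).
The orbit structure of x ↦ 12x mod 41: 2 orbits of sizes [40, 1].
Σ(ℓ_i−1) = 41−2 = 39; sign = (−1)^39 = -1.

-1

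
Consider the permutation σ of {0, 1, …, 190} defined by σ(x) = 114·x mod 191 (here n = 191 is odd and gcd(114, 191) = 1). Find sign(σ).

Orbit of 66 under x↦114x: [66, 75, 146, 27, 22, 25, 176]… (length divides ord_191(114)).
Cycle type of π: 190 + 1; total 2 cycles.
n − c = 191 − 2 = 189; sign = (−1)^189 = -1.
Zolotarev: (114|191) = -1, matching the cycle-count sign.

-1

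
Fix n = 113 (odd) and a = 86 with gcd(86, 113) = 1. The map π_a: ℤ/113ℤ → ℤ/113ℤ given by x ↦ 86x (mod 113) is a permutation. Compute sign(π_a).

-1

Orbit of 64 under x↦86x: [64, 80, 100, 12, 15, 47, 87]… (length divides ord_113(86)).
The orbit structure of x ↦ 86x mod 113: 2 orbits of sizes [112, 1].
With 2 cycles on 113 points, sign = (−1)^{113−2} = -1.
The Jacobi symbol (86|113) = -1 (Zolotarev) agrees.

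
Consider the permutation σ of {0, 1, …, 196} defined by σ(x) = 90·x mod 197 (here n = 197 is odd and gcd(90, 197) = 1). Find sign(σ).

Orbit of 164 under x↦90x: [164, 182, 29, 49, 76, 142, 172]… (length divides ord_197(90)).
Decompose π into cycles: lengths [49, 49, 49, 49, 1] (5 cycles, including the fixed point 0).
n − c = 197 − 5 = 192; sign = (−1)^192 = +1.

+1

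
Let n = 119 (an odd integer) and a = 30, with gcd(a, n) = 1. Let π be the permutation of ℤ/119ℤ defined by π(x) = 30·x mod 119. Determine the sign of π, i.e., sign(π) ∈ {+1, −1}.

+1

Trace 72: π^k(72) = [72, 18, 64, 16, 4, 1, 30] for k=0..6.
Cycle type of π: 12×8 + 4×4 + 3×2 + 1; total 15 cycles.
15 cycles on 119: each ℓ→(−1)^(ℓ−1), product (−1)^104 = +1.
The Jacobi symbol (30|119) = +1 (Zolotarev) agrees.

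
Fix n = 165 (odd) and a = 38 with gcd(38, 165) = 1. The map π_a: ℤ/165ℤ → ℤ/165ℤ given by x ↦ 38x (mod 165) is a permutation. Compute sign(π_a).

+1

Orbit of 31 under x↦38x: [31, 23, 49, 47, 136, 53, 34]… (length divides ord_165(38)).
15 cycles of lengths [20, 20, 20, 20, 20, 20, 10, 10, 5, 5, 4, 4, 4, 2, 1].
n − c = 165 − 15 = 150; sign = (−1)^150 = +1.
(38|165)_J = +1 (Zolotarev's lemma cross-check).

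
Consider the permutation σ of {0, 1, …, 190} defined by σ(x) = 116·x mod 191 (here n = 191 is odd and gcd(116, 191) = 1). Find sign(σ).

Trace 4: π^k(4) = [4, 82, 153, 176, 170, 47, 104] for k=0..6.
2 cycles of lengths [190, 1].
With 2 cycles on 191 points, sign = (−1)^{191−2} = -1.
Zolotarev: (116|191) = -1, matching the cycle-count sign.

-1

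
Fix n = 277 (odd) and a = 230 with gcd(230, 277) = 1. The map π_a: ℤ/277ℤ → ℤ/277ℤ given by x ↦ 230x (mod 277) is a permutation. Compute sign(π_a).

+1

Start at x=270: 270 → 52 → 49 → 190 → 211 → 55 → 185 → … (one orbit).
5 cycles of lengths [69, 69, 69, 69, 1].
5 cycles on 277: each ℓ→(−1)^(ℓ−1), product (−1)^272 = +1.
Zolotarev: (230|277) = +1, matching the cycle-count sign.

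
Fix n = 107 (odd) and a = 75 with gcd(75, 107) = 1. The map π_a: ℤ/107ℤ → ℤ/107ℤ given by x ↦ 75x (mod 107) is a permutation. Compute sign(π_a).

+1

Orbit of 49 under x↦75x: [49, 37, 100, 10, 1, 75, 61]… (length divides ord_107(75)).
π_75 has 3 disjoint cycles with lengths [53, 53, 1] on {0,…,106}.
Σ(ℓ_i−1) = 107−3 = 104; sign = (−1)^104 = +1.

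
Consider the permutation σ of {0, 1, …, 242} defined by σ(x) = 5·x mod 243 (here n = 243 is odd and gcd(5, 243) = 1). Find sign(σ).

Start at x=226: 226 → 158 → 61 → 62 → 67 → 92 → 217 → … (one orbit).
Cycle lengths of π_5 on ℤ/243ℤ: [162, 54, 18, 6, 2, 1]; 6 cycles in total.
With 6 cycles on 243 points, sign = (−1)^{243−6} = -1.

-1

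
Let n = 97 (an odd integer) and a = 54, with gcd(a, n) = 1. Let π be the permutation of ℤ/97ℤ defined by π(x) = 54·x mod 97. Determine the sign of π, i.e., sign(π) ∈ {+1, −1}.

+1

Orbit of 54 under x↦54x: [54, 6, 33, 36, 4, 22, 24]… (length divides ord_97(54)).
Cycle lengths of π_54 on ℤ/97ℤ: [24, 24, 24, 24, 1]; 5 cycles in total.
n − c = 97 − 5 = 92; sign = (−1)^92 = +1.
(54|97)_J = +1 (Zolotarev's lemma cross-check).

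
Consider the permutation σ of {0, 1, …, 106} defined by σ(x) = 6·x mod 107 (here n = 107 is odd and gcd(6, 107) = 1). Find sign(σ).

Start at x=8: 8 → 48 → 74 → 16 → 96 → 41 → 32 → … (one orbit).
2 cycles of lengths [106, 1].
With 2 cycles on 107 points, sign = (−1)^{107−2} = -1.

-1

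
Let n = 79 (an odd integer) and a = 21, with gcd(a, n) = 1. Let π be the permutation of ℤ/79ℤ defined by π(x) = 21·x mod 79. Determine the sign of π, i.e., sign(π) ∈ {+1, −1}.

+1

Start at x=22: 22 → 67 → 64 → 1 → 21 → 46 → 18 → … (one orbit).
Cycle lengths of π_21 on ℤ/79ℤ: [13, 13, 13, 13, 13, 13, 1]; 7 cycles in total.
7 cycles on 79: each ℓ→(−1)^(ℓ−1), product (−1)^72 = +1.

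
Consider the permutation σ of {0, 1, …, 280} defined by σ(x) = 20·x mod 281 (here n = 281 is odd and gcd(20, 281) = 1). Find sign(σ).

+1

Trace 34: π^k(34) = [34, 118, 112, 273, 121, 172, 68] for k=0..6.
Decompose π into cycles: lengths [140, 140, 1] (3 cycles, including the fixed point 0).
3 cycles on 281: each ℓ→(−1)^(ℓ−1), product (−1)^278 = +1.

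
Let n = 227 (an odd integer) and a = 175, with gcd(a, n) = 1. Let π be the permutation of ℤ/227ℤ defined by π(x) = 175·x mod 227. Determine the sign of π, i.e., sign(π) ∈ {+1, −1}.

Orbit of 84 under x↦175x: [84, 172, 136, 192, 4, 19, 147]… (length divides ord_227(175)).
Decompose π into cycles: lengths [113, 113, 1] (3 cycles, including the fixed point 0).
Σ(ℓ_i−1) = 227−3 = 224; sign = (−1)^224 = +1.

+1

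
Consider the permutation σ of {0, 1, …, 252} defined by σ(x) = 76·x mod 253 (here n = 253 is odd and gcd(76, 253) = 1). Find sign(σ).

Orbit of 144 under x↦76x: [144, 65, 133, 241, 100, 10, 1]… (length divides ord_253(76)).
Cycle lengths of π_76 on ℤ/253ℤ: [22, 22, 22, 22, 22, 22, 22, 22, 22, 22, 22, 2, 2, 2, 2, 2, 1]; 17 cycles in total.
sign(π) = (−1)^{n − #cycles} = (−1)^{253−17} = (−1)^236 = +1.
The Jacobi symbol (76|253) = +1 (Zolotarev) agrees.

+1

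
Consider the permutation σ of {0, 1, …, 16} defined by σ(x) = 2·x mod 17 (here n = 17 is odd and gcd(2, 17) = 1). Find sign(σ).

+1

Trace 4: π^k(4) = [4, 8, 16, 15, 13, 9, 1] for k=0..6.
Cycle lengths of π_2 on ℤ/17ℤ: [8, 8, 1]; 3 cycles in total.
3 cycles on 17: each ℓ→(−1)^(ℓ−1), product (−1)^14 = +1.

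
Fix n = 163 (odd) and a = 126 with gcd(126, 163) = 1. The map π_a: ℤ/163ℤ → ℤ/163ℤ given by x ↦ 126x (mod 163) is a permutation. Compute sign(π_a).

Start at x=104: 104 → 64 → 77 → 85 → 115 → 146 → 140 → … (one orbit).
π_126 has 7 disjoint cycles with lengths [27, 27, 27, 27, 27, 27, 1] on {0,…,162}.
sign(π) = (−1)^{n − #cycles} = (−1)^{163−7} = (−1)^156 = +1.

+1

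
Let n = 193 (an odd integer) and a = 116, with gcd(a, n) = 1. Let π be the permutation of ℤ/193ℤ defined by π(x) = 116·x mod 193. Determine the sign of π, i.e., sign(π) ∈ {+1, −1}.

-1

Orbit of 95 under x↦116x: [95, 19, 81, 132, 65, 13, 157]… (length divides ord_193(116)).
π_116 has 2 disjoint cycles with lengths [192, 1] on {0,…,192}.
sign(π) = (−1)^{n − #cycles} = (−1)^{193−2} = (−1)^191 = -1.
(116|193)_J = -1 (Zolotarev's lemma cross-check).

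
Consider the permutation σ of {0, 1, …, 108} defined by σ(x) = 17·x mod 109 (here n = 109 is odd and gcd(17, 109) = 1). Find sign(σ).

-1

Start at x=17: 17 → 71 → 8 → 27 → 23 → 64 → 107 → … (one orbit).
4 cycles of lengths [36, 36, 36, 1].
sign(π) = (−1)^{n − #cycles} = (−1)^{109−4} = (−1)^105 = -1.
Via Zolotarev, sign(π_{17}) = (17|109) = -1.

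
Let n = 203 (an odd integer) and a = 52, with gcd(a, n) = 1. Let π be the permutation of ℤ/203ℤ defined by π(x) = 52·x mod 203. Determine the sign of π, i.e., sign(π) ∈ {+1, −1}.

-1

Orbit of 110 under x↦52x: [110, 36, 45, 107, 83, 53, 117]… (length divides ord_203(52)).
Cycle type of π: 42×4 + 7×4 + 6 + 1; total 10 cycles.
Σ(ℓ_i−1) = 203−10 = 193; sign = (−1)^193 = -1.
Via Zolotarev, sign(π_{52}) = (52|203) = -1.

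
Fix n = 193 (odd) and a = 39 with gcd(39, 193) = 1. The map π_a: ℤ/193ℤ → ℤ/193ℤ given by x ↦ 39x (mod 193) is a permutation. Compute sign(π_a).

-1

Orbit of 169 under x↦39x: [169, 29, 166, 105, 42, 94, 192]… (length divides ord_193(39)).
The orbit structure of x ↦ 39x mod 193: 4 orbits of sizes [64, 64, 64, 1].
Σ(ℓ_i−1) = 193−4 = 189; sign = (−1)^189 = -1.
The Jacobi symbol (39|193) = -1 (Zolotarev) agrees.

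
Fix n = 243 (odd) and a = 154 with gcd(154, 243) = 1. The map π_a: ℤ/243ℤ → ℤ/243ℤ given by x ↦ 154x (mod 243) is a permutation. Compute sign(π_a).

Start at x=208: 208 → 199 → 28 → 181 → 172 → 1 → 154 → … (one orbit).
Cycle lengths of π_154 on ℤ/243ℤ: [27, 27, 27, 27, 27, 27, 9, 9, 9, 9, 9, 9, 3, 3, 3, 3, 3, 3, 1, 1, 1, 1, 1, 1, 1, 1, 1]; 27 cycles in total.
27 cycles on 243: each ℓ→(−1)^(ℓ−1), product (−1)^216 = +1.

+1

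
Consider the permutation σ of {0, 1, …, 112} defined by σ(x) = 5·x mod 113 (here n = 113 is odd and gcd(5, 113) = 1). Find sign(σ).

-1

Start at x=14: 14 → 70 → 11 → 55 → 49 → 19 → 95 → … (one orbit).
2 cycles of lengths [112, 1].
113 − 2 = 111 transpositions; sign(π) = (−1)^111 = -1.
Zolotarev: (5|113) = -1, matching the cycle-count sign.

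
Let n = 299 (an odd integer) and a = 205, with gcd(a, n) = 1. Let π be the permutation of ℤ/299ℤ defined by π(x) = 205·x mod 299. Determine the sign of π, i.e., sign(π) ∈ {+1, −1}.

Trace 153: π^k(153) = [153, 269, 129, 133, 56, 118, 270] for k=0..6.
π_205 has 8 disjoint cycles with lengths [66, 66, 66, 66, 22, 6, 6, 1] on {0,…,298}.
Σ(ℓ_i−1) = 299−8 = 291; sign = (−1)^291 = -1.
The Jacobi symbol (205|299) = -1 (Zolotarev) agrees.

-1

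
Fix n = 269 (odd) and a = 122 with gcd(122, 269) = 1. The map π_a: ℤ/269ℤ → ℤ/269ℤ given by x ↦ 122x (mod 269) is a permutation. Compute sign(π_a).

Orbit of 229 under x↦122x: [229, 231, 206, 115, 42, 13, 241]… (length divides ord_269(122)).
Decompose π into cycles: lengths [268, 1] (2 cycles, including the fixed point 0).
2 cycles on 269: each ℓ→(−1)^(ℓ−1), product (−1)^267 = -1.

-1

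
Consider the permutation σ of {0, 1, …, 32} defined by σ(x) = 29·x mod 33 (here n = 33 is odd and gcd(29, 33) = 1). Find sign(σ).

Orbit of 8 under x↦29x: [8, 1, 29, 16, 2, 25, 32]… (length divides ord_33(29)).
Cycle type of π: 10×3 + 2 + 1; total 5 cycles.
n − c = 33 − 5 = 28; sign = (−1)^28 = +1.
The Jacobi symbol (29|33) = +1 (Zolotarev) agrees.

+1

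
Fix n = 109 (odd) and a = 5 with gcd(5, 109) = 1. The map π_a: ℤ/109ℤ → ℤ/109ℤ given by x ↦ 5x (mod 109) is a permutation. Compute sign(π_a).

+1

Trace 97: π^k(97) = [97, 49, 27, 26, 21, 105, 89] for k=0..6.
Decompose π into cycles: lengths [27, 27, 27, 27, 1] (5 cycles, including the fixed point 0).
Σ(ℓ_i−1) = 109−5 = 104; sign = (−1)^104 = +1.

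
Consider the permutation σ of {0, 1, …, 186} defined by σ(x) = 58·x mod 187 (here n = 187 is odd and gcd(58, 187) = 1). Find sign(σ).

Orbit of 91 under x↦58x: [91, 42, 5, 103, 177, 168, 20]… (length divides ord_187(58)).
Decompose π into cycles: lengths [80, 80, 16, 5, 5, 1] (6 cycles, including the fixed point 0).
With 6 cycles on 187 points, sign = (−1)^{187−6} = -1.
The Jacobi symbol (58|187) = -1 (Zolotarev) agrees.

-1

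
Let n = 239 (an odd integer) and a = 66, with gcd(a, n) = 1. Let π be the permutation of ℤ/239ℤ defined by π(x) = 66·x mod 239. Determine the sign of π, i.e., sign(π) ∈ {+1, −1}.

Start at x=88: 88 → 72 → 211 → 64 → 161 → 110 → 90 → … (one orbit).
Cycle lengths of π_66 on ℤ/239ℤ: [119, 119, 1]; 3 cycles in total.
239 − 3 = 236 transpositions; sign(π) = (−1)^236 = +1.
Zolotarev: (66|239) = +1, matching the cycle-count sign.

+1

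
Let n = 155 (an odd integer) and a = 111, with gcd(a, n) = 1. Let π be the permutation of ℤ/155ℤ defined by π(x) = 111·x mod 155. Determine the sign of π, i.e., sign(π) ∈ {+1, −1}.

Start at x=131: 131 → 126 → 36 → 121 → 101 → 51 → 81 → … (one orbit).
Cycle type of π: 15×10 + 1×5; total 15 cycles.
sign(π) = (−1)^{n − #cycles} = (−1)^{155−15} = (−1)^140 = +1.
Via Zolotarev, sign(π_{111}) = (111|155) = +1.

+1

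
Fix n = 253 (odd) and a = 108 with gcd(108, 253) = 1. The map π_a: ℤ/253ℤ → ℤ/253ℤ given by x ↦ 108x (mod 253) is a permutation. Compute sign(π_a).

Orbit of 70 under x↦108x: [70, 223, 49, 232, 9, 213, 234]… (length divides ord_253(108)).
π_108 has 9 disjoint cycles with lengths [55, 55, 55, 55, 11, 11, 5, 5, 1] on {0,…,252}.
n − c = 253 − 9 = 244; sign = (−1)^244 = +1.

+1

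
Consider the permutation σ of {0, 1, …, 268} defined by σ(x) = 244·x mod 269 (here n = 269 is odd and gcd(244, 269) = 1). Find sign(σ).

Orbit of 172 under x↦244x: [172, 4, 169, 79, 177, 148, 66]… (length divides ord_269(244)).
π_244 has 3 disjoint cycles with lengths [134, 134, 1] on {0,…,268}.
3 cycles on 269: each ℓ→(−1)^(ℓ−1), product (−1)^266 = +1.
Check: (244/269) = +1 by Zolotarev.

+1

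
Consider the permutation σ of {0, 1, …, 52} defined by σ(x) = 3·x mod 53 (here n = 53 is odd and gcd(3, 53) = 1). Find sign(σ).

-1

Trace 19: π^k(19) = [19, 4, 12, 36, 2, 6, 18] for k=0..6.
π_3 has 2 disjoint cycles with lengths [52, 1] on {0,…,52}.
Σ(ℓ_i−1) = 53−2 = 51; sign = (−1)^51 = -1.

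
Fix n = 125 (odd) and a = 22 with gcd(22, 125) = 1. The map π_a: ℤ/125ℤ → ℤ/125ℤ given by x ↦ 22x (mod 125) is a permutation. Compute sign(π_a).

Start at x=116: 116 → 52 → 19 → 43 → 71 → 62 → 114 → … (one orbit).
Cycle lengths of π_22 on ℤ/125ℤ: [100, 20, 4, 1]; 4 cycles in total.
125 − 4 = 121 transpositions; sign(π) = (−1)^121 = -1.
The Jacobi symbol (22|125) = -1 (Zolotarev) agrees.

-1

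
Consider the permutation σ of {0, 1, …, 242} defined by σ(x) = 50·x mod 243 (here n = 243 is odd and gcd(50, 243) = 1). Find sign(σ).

Trace 49: π^k(49) = [49, 20, 28, 185, 16, 71, 148] for k=0..6.
π_50 has 6 disjoint cycles with lengths [162, 54, 18, 6, 2, 1] on {0,…,242}.
With 6 cycles on 243 points, sign = (−1)^{243−6} = -1.
The Jacobi symbol (50|243) = -1 (Zolotarev) agrees.

-1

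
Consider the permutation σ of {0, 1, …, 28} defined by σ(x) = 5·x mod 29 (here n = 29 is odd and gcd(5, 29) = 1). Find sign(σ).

+1

Trace 1: π^k(1) = [1, 5, 25, 9, 16, 22, 23] for k=0..6.
The orbit structure of x ↦ 5x mod 29: 3 orbits of sizes [14, 14, 1].
n − c = 29 − 3 = 26; sign = (−1)^26 = +1.
Via Zolotarev, sign(π_{5}) = (5|29) = +1.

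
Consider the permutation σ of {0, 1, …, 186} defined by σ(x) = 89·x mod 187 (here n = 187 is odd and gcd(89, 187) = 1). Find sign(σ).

Start at x=67: 67 → 166 → 1 → 89 → 67 (one orbit).
Decompose π into cycles: lengths [4, 4, 4, 4, 4, 4, 4, 4, 4, 4, 4, 4, 4, 4, 4, 4, 4, 4, 4, 4, 4, 4, 4, 4, 4, 4, 4, 4, 4, 4, 4, 4, 4, 4, 4, 4, 4, 4, 4, 4, 4, 4, 4, 4, 1, 1, 1, 1, 1, 1, 1, 1, 1, 1, 1] (55 cycles, including the fixed point 0).
55 cycles on 187: each ℓ→(−1)^(ℓ−1), product (−1)^132 = +1.
Check: (89/187) = +1 by Zolotarev.

+1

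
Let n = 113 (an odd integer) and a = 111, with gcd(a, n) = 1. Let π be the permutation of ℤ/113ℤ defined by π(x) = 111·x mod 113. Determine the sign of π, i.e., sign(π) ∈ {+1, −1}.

+1

Trace 1: π^k(1) = [1, 111, 4, 105, 16, 81, 64] for k=0..6.
Decompose π into cycles: lengths [28, 28, 28, 28, 1] (5 cycles, including the fixed point 0).
5 cycles on 113: each ℓ→(−1)^(ℓ−1), product (−1)^108 = +1.
The Jacobi symbol (111|113) = +1 (Zolotarev) agrees.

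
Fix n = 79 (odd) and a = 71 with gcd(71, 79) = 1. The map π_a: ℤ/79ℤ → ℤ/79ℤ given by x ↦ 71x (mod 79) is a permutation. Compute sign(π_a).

Start at x=10: 10 → 78 → 8 → 15 → 38 → 12 → 62 → … (one orbit).
Cycle lengths of π_71 on ℤ/79ℤ: [26, 26, 26, 1]; 4 cycles in total.
With 4 cycles on 79 points, sign = (−1)^{79−4} = -1.

-1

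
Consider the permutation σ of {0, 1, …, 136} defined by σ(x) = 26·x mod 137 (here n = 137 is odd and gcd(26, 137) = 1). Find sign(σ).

Trace 27: π^k(27) = [27, 17, 31, 121, 132, 7, 45] for k=0..6.
π_26 has 2 disjoint cycles with lengths [136, 1] on {0,…,136}.
n − c = 137 − 2 = 135; sign = (−1)^135 = -1.
Zolotarev: (26|137) = -1, matching the cycle-count sign.

-1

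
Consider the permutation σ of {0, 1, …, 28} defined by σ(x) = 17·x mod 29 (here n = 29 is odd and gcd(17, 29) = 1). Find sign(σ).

Start at x=12: 12 → 1 → 17 → 28 → 12 (one orbit).
π_17 has 8 disjoint cycles with lengths [4, 4, 4, 4, 4, 4, 4, 1] on {0,…,28}.
n − c = 29 − 8 = 21; sign = (−1)^21 = -1.

-1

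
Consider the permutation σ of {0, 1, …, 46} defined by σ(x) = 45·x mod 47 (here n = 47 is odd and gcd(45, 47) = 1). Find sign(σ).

-1

Trace 12: π^k(12) = [12, 23, 1, 45, 4, 39, 16] for k=0..6.
Cycle lengths of π_45 on ℤ/47ℤ: [46, 1]; 2 cycles in total.
47 − 2 = 45 transpositions; sign(π) = (−1)^45 = -1.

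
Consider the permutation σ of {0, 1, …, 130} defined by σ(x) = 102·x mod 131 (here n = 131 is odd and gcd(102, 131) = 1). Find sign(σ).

Orbit of 64 under x↦102x: [64, 109, 114, 100, 113, 129, 58]… (length divides ord_131(102)).
Cycle lengths of π_102 on ℤ/131ℤ: [65, 65, 1]; 3 cycles in total.
3 cycles on 131: each ℓ→(−1)^(ℓ−1), product (−1)^128 = +1.
(102|131)_J = +1 (Zolotarev's lemma cross-check).

+1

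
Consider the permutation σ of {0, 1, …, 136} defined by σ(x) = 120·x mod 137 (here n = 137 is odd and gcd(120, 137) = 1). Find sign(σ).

Start at x=78: 78 → 44 → 74 → 112 → 14 → 36 → 73 → … (one orbit).
The orbit structure of x ↦ 120x mod 137: 3 orbits of sizes [68, 68, 1].
sign(π) = (−1)^{n − #cycles} = (−1)^{137−3} = (−1)^134 = +1.

+1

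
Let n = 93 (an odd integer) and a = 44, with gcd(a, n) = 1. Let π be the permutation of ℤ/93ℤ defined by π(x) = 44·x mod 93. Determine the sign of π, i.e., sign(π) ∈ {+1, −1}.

Orbit of 89 under x↦44x: [89, 10, 68, 16, 53, 7, 29]… (length divides ord_93(44)).
Cycle lengths of π_44 on ℤ/93ℤ: [30, 30, 30, 2, 1]; 5 cycles in total.
93 − 5 = 88 transpositions; sign(π) = (−1)^88 = +1.

+1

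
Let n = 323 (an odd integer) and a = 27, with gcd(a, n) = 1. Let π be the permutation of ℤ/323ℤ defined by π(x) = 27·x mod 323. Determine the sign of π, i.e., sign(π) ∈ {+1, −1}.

+1

Trace 27: π^k(27) = [27, 83, 303, 106, 278, 77, 141] for k=0..6.
π_27 has 11 disjoint cycles with lengths [48, 48, 48, 48, 48, 48, 16, 6, 6, 6, 1] on {0,…,322}.
Σ(ℓ_i−1) = 323−11 = 312; sign = (−1)^312 = +1.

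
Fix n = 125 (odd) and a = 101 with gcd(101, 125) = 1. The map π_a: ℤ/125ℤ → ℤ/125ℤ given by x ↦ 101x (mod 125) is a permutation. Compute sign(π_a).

Trace 101: π^k(101) = [101, 76, 51, 26, 1] for k=0..4.
π_101 has 45 disjoint cycles with lengths [5, 5, 5, 5, 5, 5, 5, 5, 5, 5, 5, 5, 5, 5, 5, 5, 5, 5, 5, 5, 1, 1, 1, 1, 1, 1, 1, 1, 1, 1, 1, 1, 1, 1, 1, 1, 1, 1, 1, 1, 1, 1, 1, 1, 1] on {0,…,124}.
With 45 cycles on 125 points, sign = (−1)^{125−45} = +1.
Zolotarev: (101|125) = +1, matching the cycle-count sign.

+1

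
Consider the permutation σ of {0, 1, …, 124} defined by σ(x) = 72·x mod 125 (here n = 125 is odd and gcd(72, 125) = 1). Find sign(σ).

-1

Orbit of 113 under x↦72x: [113, 11, 42, 24, 103, 41, 77]… (length divides ord_125(72)).
Cycle lengths of π_72 on ℤ/125ℤ: [100, 20, 4, 1]; 4 cycles in total.
sign(π) = (−1)^{n − #cycles} = (−1)^{125−4} = (−1)^121 = -1.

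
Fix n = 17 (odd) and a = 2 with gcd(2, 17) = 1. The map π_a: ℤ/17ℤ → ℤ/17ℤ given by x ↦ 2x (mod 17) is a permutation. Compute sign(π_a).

Trace 8: π^k(8) = [8, 16, 15, 13, 9, 1, 2] for k=0..6.
π_2 has 3 disjoint cycles with lengths [8, 8, 1] on {0,…,16}.
n − c = 17 − 3 = 14; sign = (−1)^14 = +1.
Via Zolotarev, sign(π_{2}) = (2|17) = +1.

+1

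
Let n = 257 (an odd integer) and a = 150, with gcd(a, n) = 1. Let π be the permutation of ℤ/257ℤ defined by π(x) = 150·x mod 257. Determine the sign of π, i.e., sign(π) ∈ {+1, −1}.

-1

Trace 37: π^k(37) = [37, 153, 77, 242, 63, 198, 145] for k=0..6.
Decompose π into cycles: lengths [256, 1] (2 cycles, including the fixed point 0).
With 2 cycles on 257 points, sign = (−1)^{257−2} = -1.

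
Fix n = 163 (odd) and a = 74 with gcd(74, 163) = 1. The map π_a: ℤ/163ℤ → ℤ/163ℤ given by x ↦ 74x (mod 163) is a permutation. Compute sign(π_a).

+1

Orbit of 47 under x↦74x: [47, 55, 158, 119, 4, 133, 62]… (length divides ord_163(74)).
π_74 has 3 disjoint cycles with lengths [81, 81, 1] on {0,…,162}.
3 cycles on 163: each ℓ→(−1)^(ℓ−1), product (−1)^160 = +1.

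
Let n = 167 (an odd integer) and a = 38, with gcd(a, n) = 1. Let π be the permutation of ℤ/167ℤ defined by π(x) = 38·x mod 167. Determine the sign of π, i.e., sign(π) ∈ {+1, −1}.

Trace 121: π^k(121) = [121, 89, 42, 93, 27, 24, 77] for k=0..6.
Cycle lengths of π_38 on ℤ/167ℤ: [83, 83, 1]; 3 cycles in total.
With 3 cycles on 167 points, sign = (−1)^{167−3} = +1.

+1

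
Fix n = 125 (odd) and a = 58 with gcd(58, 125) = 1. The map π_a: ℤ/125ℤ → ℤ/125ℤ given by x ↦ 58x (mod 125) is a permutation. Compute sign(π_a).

-1

Trace 16: π^k(16) = [16, 53, 74, 42, 61, 38, 79] for k=0..6.
Cycle type of π: 100 + 20 + 4 + 1; total 4 cycles.
125 − 4 = 121 transpositions; sign(π) = (−1)^121 = -1.
Check: (58/125) = -1 by Zolotarev.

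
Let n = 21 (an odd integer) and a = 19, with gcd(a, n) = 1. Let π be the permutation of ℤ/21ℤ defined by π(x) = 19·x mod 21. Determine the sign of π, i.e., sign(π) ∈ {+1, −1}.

Trace 4: π^k(4) = [4, 13, 16, 10, 1, 19] for k=0..5.
Cycle lengths of π_19 on ℤ/21ℤ: [6, 6, 6, 1, 1, 1]; 6 cycles in total.
21 − 6 = 15 transpositions; sign(π) = (−1)^15 = -1.
Check: (19/21) = -1 by Zolotarev.

-1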